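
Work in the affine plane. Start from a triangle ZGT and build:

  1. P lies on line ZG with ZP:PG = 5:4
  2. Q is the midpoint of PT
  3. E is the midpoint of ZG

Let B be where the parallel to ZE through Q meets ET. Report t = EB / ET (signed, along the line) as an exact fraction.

t = 1/2

Work in coordinates with Z = (0, 0), G = (1, 0), T = (0, 1).
1. P lies on line ZG with ZP:PG = 5:4 ⇒ P = (5/9, 0)
2. Q is the midpoint of PT ⇒ Q = (5/18, 1/2)
3. E is the midpoint of ZG ⇒ E = (1/2, 0)
through Q parallel to ZE: direction (1/2, 0); meets ET at B = (1/4, 1/2)
B = E + t·(T−E) with t = 1/2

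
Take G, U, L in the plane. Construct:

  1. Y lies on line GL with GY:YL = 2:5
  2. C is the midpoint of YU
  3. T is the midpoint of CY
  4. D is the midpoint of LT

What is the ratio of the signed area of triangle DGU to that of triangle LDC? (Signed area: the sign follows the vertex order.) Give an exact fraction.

Work in coordinates with G = (0, 0), U = (1, 0), L = (0, 1).
1. Y lies on line GL with GY:YL = 2:5 ⇒ Y = (0, 2/7)
2. C is the midpoint of YU ⇒ C = (1/2, 1/7)
3. T is the midpoint of CY ⇒ T = (1/4, 3/14)
4. D is the midpoint of LT ⇒ D = (1/8, 17/28)
2·[DGU] = 17/28, 2·[LDC] = 5/56
[DGU]:[LDC] = 17/28:5/56 = 34/5

[DGU]:[LDC] = 34/5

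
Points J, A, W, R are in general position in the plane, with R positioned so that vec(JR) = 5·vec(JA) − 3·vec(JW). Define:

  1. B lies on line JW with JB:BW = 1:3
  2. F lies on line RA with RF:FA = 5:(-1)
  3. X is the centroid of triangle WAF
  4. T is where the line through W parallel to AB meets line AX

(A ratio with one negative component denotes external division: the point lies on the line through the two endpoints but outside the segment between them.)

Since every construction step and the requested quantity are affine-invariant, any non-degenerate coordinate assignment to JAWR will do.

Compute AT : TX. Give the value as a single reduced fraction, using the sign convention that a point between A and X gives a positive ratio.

Work in coordinates with J = (0, 0), A = (1, 0), W = (0, 1), R = (5, -3).
1. B lies on line JW with JB:BW = 1:3 ⇒ B = (0, 1/4)
2. F lies on line RA with RF:FA = 5:(-1) ⇒ F = (0, 3/4)
3. X is the centroid of triangle WAF ⇒ X = (1/3, 7/12)
4. T is where the line through W parallel to AB meets line AX ⇒ T = (-1/5, 21/20)
T = A + t·(X−A) with t = 9/5, so AT:TX = t:(1−t) = 9/5:-4/5

AT:TX = -9/4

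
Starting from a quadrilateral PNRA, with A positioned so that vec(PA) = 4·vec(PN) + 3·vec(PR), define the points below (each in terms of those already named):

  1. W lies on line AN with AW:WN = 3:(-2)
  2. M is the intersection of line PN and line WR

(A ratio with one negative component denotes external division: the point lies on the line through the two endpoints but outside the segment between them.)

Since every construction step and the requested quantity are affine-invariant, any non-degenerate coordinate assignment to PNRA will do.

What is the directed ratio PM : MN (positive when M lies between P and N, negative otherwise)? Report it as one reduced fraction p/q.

PM:MN = -5/12

Work in coordinates with P = (0, 0), N = (1, 0), R = (0, 1), A = (4, 3).
1. W lies on line AN with AW:WN = 3:(-2) ⇒ W = (-5, -6)
2. M is the intersection of line PN and line WR ⇒ M = (-5/7, 0)
M = P + t·(N−P) with t = -5/7, so PM:MN = t:(1−t) = -5/7:12/7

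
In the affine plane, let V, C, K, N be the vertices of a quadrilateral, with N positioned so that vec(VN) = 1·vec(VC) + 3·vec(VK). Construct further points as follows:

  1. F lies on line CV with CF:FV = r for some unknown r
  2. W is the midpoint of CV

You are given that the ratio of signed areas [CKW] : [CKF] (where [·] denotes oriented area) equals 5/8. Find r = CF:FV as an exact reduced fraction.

r = 4

Assign V = (0, 0), C = (1, 0), K = (0, 1), N = (1, 3) — the answer is frame-independent, so this choice is without loss of generality.
1. With CF:FV = r, write λ = r/(r+1) so F = C + λ·(V−C); F is affine-linear in λ
2. W is the midpoint of CV ⇒ W = (1/2, 0)
Every point depending on F is an affine combination of F and λ-independent points, so each such coordinate is linear in λ; the λ² term in each signed area is a multiple of (V−C)×(V−C) = 0, so 2·[CKW] and 2·[CKF] are each linear in λ. Evaluating at λ=0 and λ=1:
  2·[CKW] = 1/2,   2·[CKF] = λ
So [CKW]:[CKF] = (1/2) / (λ). Setting this equal to 5/8:
  1/2 = 5/8·(λ)  ⇒  λ = 4/5
Then r = λ/(1−λ) = (4/5)/(1/5) = 4. Check: with r = 4, F = (1/5, 0) and [CKW]:[CKF] = 5/8 as required.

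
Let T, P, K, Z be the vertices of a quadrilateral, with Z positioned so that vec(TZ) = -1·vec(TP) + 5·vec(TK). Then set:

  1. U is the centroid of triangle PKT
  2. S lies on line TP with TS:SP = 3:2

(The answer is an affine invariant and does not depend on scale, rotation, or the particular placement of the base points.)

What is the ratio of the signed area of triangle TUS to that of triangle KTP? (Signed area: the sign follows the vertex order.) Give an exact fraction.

Choose coordinates T = (0, 0), P = (1, 0), K = (0, 1), Z = (-1, 5).
1. U is the centroid of triangle PKT ⇒ U = (1/3, 1/3)
2. S lies on line TP with TS:SP = 3:2 ⇒ S = (3/5, 0)
2·[TUS] = -1/5, 2·[KTP] = 1
[TUS]:[KTP] = -1/5:1 = -1/5

[TUS]:[KTP] = -1/5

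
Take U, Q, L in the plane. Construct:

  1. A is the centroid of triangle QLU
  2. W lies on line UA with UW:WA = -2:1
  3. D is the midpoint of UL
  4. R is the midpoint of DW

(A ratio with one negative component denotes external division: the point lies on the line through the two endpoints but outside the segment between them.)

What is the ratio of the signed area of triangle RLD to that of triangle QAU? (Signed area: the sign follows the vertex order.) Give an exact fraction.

[RLD]:[QAU] = 1/2

Work in coordinates with U = (0, 0), Q = (1, 0), L = (0, 1).
1. A is the centroid of triangle QLU ⇒ A = (1/3, 1/3)
2. W lies on line UA with UW:WA = -2:1 ⇒ W = (2/3, 2/3)
3. D is the midpoint of UL ⇒ D = (0, 1/2)
4. R is the midpoint of DW ⇒ R = (1/3, 7/12)
2·[RLD] = 1/6, 2·[QAU] = 1/3
[RLD]:[QAU] = 1/6:1/3 = 1/2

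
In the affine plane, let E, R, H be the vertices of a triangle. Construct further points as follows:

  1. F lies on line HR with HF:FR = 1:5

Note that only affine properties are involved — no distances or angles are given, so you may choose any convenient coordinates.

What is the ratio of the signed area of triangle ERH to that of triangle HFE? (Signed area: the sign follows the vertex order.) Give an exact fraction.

Set E = (0, 0), R = (1, 0), H = (0, 1); any affine frame gives the same invariant.
1. F lies on line HR with HF:FR = 1:5 ⇒ F = (1/6, 5/6)
2·[ERH] = 1, 2·[HFE] = -1/6
[ERH]:[HFE] = 1:-1/6 = -6

[ERH]:[HFE] = -6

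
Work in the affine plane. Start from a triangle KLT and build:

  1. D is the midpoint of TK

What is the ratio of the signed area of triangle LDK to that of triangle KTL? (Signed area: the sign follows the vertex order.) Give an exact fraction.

Assign K = (0, 0), L = (1, 0), T = (0, 1) — the answer is frame-independent, so this choice is without loss of generality.
1. D is the midpoint of TK ⇒ D = (0, 1/2)
2·[LDK] = 1/2, 2·[KTL] = -1
[LDK]:[KTL] = 1/2:-1 = -1/2

[LDK]:[KTL] = -1/2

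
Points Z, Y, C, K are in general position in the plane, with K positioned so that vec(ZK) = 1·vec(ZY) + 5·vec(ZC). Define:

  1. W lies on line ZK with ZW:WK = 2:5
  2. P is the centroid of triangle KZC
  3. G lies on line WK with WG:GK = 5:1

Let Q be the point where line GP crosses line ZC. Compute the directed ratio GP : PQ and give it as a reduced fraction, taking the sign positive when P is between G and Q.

GP:PQ = 23/14

Set Z = (0, 0), Y = (1, 0), C = (0, 1), K = (1, 5); any affine frame gives the same invariant.
1. W lies on line ZK with ZW:WK = 2:5 ⇒ W = (2/7, 10/7)
2. P is the centroid of triangle KZC ⇒ P = (1/3, 2)
3. G lies on line WK with WG:GK = 5:1 ⇒ G = (37/42, 185/42)
line GP meets ZC at Q = (0, 37/69)
P = G + t·(Q−G) with t = 23/37, so GP:PQ = 23/37:14/37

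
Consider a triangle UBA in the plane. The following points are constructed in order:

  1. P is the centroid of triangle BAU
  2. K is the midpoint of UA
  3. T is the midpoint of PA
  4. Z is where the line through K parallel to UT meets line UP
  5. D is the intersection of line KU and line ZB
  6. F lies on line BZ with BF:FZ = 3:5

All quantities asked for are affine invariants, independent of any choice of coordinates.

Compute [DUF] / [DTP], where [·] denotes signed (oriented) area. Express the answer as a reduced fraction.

Assign U = (0, 0), B = (1, 0), A = (0, 1) — the answer is frame-independent, so this choice is without loss of generality.
1. P is the centroid of triangle BAU ⇒ P = (1/3, 1/3)
2. K is the midpoint of UA ⇒ K = (0, 1/2)
3. T is the midpoint of PA ⇒ T = (1/6, 2/3)
4. Z is where the line through K parallel to UT meets line UP ⇒ Z = (-1/6, -1/6)
5. D is the intersection of line KU and line ZB ⇒ D = (0, -1/7)
6. F lies on line BZ with BF:FZ = 3:5 ⇒ F = (9/16, -1/16)
2·[DUF] = -9/112, 2·[DTP] = -4/21
[DUF]:[DTP] = -9/112:-4/21 = 27/64

[DUF]:[DTP] = 27/64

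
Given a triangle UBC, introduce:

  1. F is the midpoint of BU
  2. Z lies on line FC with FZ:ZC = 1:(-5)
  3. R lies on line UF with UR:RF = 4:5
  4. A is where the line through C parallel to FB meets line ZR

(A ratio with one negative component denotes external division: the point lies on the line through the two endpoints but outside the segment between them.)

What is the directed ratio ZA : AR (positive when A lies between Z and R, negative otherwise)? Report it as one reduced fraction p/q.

ZA:AR = -5/4

Work in coordinates with U = (0, 0), B = (1, 0), C = (0, 1).
1. F is the midpoint of BU ⇒ F = (1/2, 0)
2. Z lies on line FC with FZ:ZC = 1:(-5) ⇒ Z = (5/8, -1/4)
3. R lies on line UF with UR:RF = 4:5 ⇒ R = (2/9, 0)
4. A is where the line through C parallel to FB meets line ZR ⇒ A = (-25/18, 1)
A = Z + t·(R−Z) with t = 5, so ZA:AR = t:(1−t) = 5:-4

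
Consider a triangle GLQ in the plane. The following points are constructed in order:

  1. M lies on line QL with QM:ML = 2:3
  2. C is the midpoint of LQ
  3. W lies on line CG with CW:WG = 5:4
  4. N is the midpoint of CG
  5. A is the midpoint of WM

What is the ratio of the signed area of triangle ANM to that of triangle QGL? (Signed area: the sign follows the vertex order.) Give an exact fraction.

Choose coordinates G = (0, 0), L = (1, 0), Q = (0, 1).
1. M lies on line QL with QM:ML = 2:3 ⇒ M = (2/5, 3/5)
2. C is the midpoint of LQ ⇒ C = (1/2, 1/2)
3. W lies on line CG with CW:WG = 5:4 ⇒ W = (2/9, 2/9)
4. N is the midpoint of CG ⇒ N = (1/4, 1/4)
5. A is the midpoint of WM ⇒ A = (14/45, 37/90)
2·[ANM] = 1/360, 2·[QGL] = 1
[ANM]:[QGL] = 1/360:1 = 1/360

[ANM]:[QGL] = 1/360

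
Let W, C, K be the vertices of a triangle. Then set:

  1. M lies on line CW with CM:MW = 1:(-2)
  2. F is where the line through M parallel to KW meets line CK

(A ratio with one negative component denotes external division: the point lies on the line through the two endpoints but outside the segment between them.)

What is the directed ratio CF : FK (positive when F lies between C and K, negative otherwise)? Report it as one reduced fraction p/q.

CF:FK = -1/2

Set W = (0, 0), C = (1, 0), K = (0, 1); any affine frame gives the same invariant.
1. M lies on line CW with CM:MW = 1:(-2) ⇒ M = (2, 0)
2. F is where the line through M parallel to KW meets line CK ⇒ F = (2, -1)
F = C + t·(K−C) with t = -1, so CF:FK = t:(1−t) = -1:2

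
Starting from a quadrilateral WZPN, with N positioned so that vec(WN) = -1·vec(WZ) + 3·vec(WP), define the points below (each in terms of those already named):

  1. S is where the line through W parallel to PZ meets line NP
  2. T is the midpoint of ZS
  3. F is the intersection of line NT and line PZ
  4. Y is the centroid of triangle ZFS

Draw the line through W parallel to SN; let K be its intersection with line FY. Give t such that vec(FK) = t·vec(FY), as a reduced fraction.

Work in coordinates with W = (0, 0), Z = (1, 0), P = (0, 1), N = (-1, 3).
1. S is where the line through W parallel to PZ meets line NP ⇒ S = (1, -1)
2. T is the midpoint of ZS ⇒ T = (1, -1/2)
3. F is the intersection of line NT and line PZ ⇒ F = (1/3, 2/3)
4. Y is the centroid of triangle ZFS ⇒ Y = (7/9, -1/9)
through W parallel to SN: direction (-2, 4); meets FY at K = (-5, 10)
K = F + t·(Y−F) with t = -12

t = -12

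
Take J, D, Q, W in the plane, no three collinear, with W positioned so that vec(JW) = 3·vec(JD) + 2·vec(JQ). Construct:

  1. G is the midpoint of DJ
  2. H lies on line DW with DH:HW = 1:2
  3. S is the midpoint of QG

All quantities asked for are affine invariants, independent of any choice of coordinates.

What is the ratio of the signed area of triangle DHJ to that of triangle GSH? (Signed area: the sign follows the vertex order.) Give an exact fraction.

[DHJ]:[GSH] = -8/9

Work in coordinates with J = (0, 0), D = (1, 0), Q = (0, 1), W = (3, 2).
1. G is the midpoint of DJ ⇒ G = (1/2, 0)
2. H lies on line DW with DH:HW = 1:2 ⇒ H = (5/3, 2/3)
3. S is the midpoint of QG ⇒ S = (1/4, 1/2)
2·[DHJ] = 2/3, 2·[GSH] = -3/4
[DHJ]:[GSH] = 2/3:-3/4 = -8/9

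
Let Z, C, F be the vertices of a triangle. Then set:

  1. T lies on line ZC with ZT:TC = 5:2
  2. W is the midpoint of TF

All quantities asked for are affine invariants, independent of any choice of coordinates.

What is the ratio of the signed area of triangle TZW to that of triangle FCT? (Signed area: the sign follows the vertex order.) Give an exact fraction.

[TZW]:[FCT] = 5/4

Choose coordinates Z = (0, 0), C = (1, 0), F = (0, 1).
1. T lies on line ZC with ZT:TC = 5:2 ⇒ T = (5/7, 0)
2. W is the midpoint of TF ⇒ W = (5/14, 1/2)
2·[TZW] = -5/14, 2·[FCT] = -2/7
[TZW]:[FCT] = -5/14:-2/7 = 5/4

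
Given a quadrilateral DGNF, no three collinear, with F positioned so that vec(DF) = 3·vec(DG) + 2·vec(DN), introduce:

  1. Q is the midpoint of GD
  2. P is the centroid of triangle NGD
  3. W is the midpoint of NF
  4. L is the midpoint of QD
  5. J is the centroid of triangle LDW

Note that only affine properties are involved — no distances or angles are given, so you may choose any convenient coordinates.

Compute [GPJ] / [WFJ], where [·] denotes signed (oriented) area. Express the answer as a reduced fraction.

[GPJ]:[WFJ] = 14/75

Assign D = (0, 0), G = (1, 0), N = (0, 1), F = (3, 2) — the answer is frame-independent, so this choice is without loss of generality.
1. Q is the midpoint of GD ⇒ Q = (1/2, 0)
2. P is the centroid of triangle NGD ⇒ P = (1/3, 1/3)
3. W is the midpoint of NF ⇒ W = (3/2, 3/2)
4. L is the midpoint of QD ⇒ L = (1/4, 0)
5. J is the centroid of triangle LDW ⇒ J = (7/12, 1/2)
2·[GPJ] = -7/36, 2·[WFJ] = -25/24
[GPJ]:[WFJ] = -7/36:-25/24 = 14/75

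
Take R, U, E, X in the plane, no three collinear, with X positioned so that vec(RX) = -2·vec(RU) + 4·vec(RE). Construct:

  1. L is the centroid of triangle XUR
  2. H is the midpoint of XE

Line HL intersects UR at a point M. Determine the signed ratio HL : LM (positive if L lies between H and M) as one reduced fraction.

Set R = (0, 0), U = (1, 0), E = (0, 1), X = (-2, 4); any affine frame gives the same invariant.
1. L is the centroid of triangle XUR ⇒ L = (-1/3, 4/3)
2. H is the midpoint of XE ⇒ H = (-1, 5/2)
line HL meets UR at M = (3/7, 0)
L = H + t·(M−H) with t = 7/15, so HL:LM = 7/15:8/15

HL:LM = 7/8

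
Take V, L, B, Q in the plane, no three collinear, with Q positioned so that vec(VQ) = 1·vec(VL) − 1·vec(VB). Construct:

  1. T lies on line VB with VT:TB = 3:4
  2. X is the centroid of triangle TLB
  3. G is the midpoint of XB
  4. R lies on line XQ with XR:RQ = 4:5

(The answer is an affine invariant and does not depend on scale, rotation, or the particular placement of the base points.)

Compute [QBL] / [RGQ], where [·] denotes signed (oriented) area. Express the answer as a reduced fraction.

Set V = (0, 0), L = (1, 0), B = (0, 1), Q = (1, -1); any affine frame gives the same invariant.
1. T lies on line VB with VT:TB = 3:4 ⇒ T = (0, 3/7)
2. X is the centroid of triangle TLB ⇒ X = (1/3, 10/21)
3. G is the midpoint of XB ⇒ G = (1/6, 31/42)
4. R lies on line XQ with XR:RQ = 4:5 ⇒ R = (17/27, -34/189)
2·[QBL] = -1, 2·[RGQ] = 5/126
[QBL]:[RGQ] = -1:5/126 = -126/5

[QBL]:[RGQ] = -126/5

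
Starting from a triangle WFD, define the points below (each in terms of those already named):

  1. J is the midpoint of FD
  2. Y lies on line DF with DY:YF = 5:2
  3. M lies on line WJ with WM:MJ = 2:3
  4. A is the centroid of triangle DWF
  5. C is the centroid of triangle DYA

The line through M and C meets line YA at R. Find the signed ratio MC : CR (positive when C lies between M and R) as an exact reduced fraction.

MC:CR = -43/25

Choose coordinates W = (0, 0), F = (1, 0), D = (0, 1).
1. J is the midpoint of FD ⇒ J = (1/2, 1/2)
2. Y lies on line DF with DY:YF = 5:2 ⇒ Y = (5/7, 2/7)
3. M lies on line WJ with WM:MJ = 2:3 ⇒ M = (1/5, 1/5)
4. A is the centroid of triangle DWF ⇒ A = (1/3, 1/3)
5. C is the centroid of triangle DYA ⇒ C = (22/63, 34/63)
line MC meets YA at R = (79/301, 103/301)
C = M + t·(R−M) with t = 43/18, so MC:CR = 43/18:-25/18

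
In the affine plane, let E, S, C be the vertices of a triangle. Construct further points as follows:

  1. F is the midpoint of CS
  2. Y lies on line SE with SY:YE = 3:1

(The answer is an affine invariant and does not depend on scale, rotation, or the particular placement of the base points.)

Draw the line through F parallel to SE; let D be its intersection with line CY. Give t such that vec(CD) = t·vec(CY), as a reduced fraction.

Set E = (0, 0), S = (1, 0), C = (0, 1); any affine frame gives the same invariant.
1. F is the midpoint of CS ⇒ F = (1/2, 1/2)
2. Y lies on line SE with SY:YE = 3:1 ⇒ Y = (1/4, 0)
through F parallel to SE: direction (-1, 0); meets CY at D = (1/8, 1/2)
D = C + t·(Y−C) with t = 1/2

t = 1/2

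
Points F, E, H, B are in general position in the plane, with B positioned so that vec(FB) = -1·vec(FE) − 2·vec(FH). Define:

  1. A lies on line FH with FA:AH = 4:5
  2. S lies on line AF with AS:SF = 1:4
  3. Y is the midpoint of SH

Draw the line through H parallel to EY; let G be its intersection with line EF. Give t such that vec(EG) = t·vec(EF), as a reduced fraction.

Choose coordinates F = (0, 0), E = (1, 0), H = (0, 1), B = (-1, -2).
1. A lies on line FH with FA:AH = 4:5 ⇒ A = (0, 4/9)
2. S lies on line AF with AS:SF = 1:4 ⇒ S = (0, 16/45)
3. Y is the midpoint of SH ⇒ Y = (0, 61/90)
through H parallel to EY: direction (-1, 61/90); meets EF at G = (90/61, 0)
G = E + t·(F−E) with t = -29/61

t = -29/61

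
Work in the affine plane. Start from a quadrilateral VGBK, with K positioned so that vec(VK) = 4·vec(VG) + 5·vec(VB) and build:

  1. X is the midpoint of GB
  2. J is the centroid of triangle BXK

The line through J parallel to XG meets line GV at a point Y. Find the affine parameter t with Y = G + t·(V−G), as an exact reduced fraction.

Set V = (0, 0), G = (1, 0), B = (0, 1), K = (4, 5); any affine frame gives the same invariant.
1. X is the midpoint of GB ⇒ X = (1/2, 1/2)
2. J is the centroid of triangle BXK ⇒ J = (3/2, 13/6)
through J parallel to XG: direction (1/2, -1/2); meets GV at Y = (11/3, 0)
Y = G + t·(V−G) with t = -8/3

t = -8/3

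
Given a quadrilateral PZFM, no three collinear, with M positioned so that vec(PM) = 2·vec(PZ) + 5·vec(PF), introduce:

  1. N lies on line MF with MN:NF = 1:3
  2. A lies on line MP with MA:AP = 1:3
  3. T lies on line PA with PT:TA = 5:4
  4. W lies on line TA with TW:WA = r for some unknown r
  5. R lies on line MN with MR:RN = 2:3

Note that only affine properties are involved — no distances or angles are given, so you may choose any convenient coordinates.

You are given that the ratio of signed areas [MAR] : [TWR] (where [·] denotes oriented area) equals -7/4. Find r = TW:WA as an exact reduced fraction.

Work in coordinates with P = (0, 0), Z = (1, 0), F = (0, 1), M = (2, 5).
1. N lies on line MF with MN:NF = 1:3 ⇒ N = (3/2, 4)
2. A lies on line MP with MA:AP = 1:3 ⇒ A = (3/2, 15/4)
3. T lies on line PA with PT:TA = 5:4 ⇒ T = (5/6, 25/12)
4. With TW:WA = r, write λ = r/(r+1) so W = T + λ·(A−T); W is affine-linear in λ
5. R lies on line MN with MR:RN = 2:3 ⇒ R = (9/5, 23/5)
Every point depending on W is an affine combination of W and λ-independent points, so each such coordinate is linear in λ; the λ² term in each signed area is a multiple of (A−T)×(A−T) = 0, so 2·[MAR] and 2·[TWR] are each linear in λ. Evaluating at λ=0 and λ=1:
  2·[MAR] = -1/20,   2·[TWR] = 1/15·λ
So [MAR]:[TWR] = (-1/20) / (1/15·λ). Setting this equal to -7/4:
  -1/20 = -7/4·(1/15·λ)  ⇒  λ = 3/7
Then r = λ/(1−λ) = (3/7)/(4/7) = 3/4. Check: with r = 3/4, W = (47/42, 235/84) and [MAR]:[TWR] = -7/4 as required.

r = 3/4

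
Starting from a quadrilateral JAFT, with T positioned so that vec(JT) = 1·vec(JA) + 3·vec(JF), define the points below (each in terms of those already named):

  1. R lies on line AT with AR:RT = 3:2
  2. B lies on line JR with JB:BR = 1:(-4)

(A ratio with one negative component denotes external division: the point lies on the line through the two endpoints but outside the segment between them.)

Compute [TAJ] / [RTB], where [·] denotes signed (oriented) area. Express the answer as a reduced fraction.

[TAJ]:[RTB] = -15/8

Assign J = (0, 0), A = (1, 0), F = (0, 1), T = (1, 3) — the answer is frame-independent, so this choice is without loss of generality.
1. R lies on line AT with AR:RT = 3:2 ⇒ R = (1, 9/5)
2. B lies on line JR with JB:BR = 1:(-4) ⇒ B = (-1/3, -3/5)
2·[TAJ] = -3, 2·[RTB] = 8/5
[TAJ]:[RTB] = -3:8/5 = -15/8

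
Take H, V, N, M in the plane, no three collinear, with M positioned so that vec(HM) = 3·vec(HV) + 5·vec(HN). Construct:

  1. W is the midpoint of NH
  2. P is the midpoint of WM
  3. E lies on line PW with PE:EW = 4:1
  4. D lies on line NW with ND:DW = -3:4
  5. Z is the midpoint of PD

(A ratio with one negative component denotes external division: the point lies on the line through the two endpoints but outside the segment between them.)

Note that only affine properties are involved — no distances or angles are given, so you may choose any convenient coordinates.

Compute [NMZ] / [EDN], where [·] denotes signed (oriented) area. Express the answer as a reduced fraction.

Assign H = (0, 0), V = (1, 0), N = (0, 1), M = (3, 5) — the answer is frame-independent, so this choice is without loss of generality.
1. W is the midpoint of NH ⇒ W = (0, 1/2)
2. P is the midpoint of WM ⇒ P = (3/2, 11/4)
3. E lies on line PW with PE:EW = 4:1 ⇒ E = (3/10, 19/20)
4. D lies on line NW with ND:DW = -3:4 ⇒ D = (0, 5/2)
5. Z is the midpoint of PD ⇒ Z = (3/4, 21/8)
2·[NMZ] = 15/8, 2·[EDN] = 9/20
[NMZ]:[EDN] = 15/8:9/20 = 25/6

[NMZ]:[EDN] = 25/6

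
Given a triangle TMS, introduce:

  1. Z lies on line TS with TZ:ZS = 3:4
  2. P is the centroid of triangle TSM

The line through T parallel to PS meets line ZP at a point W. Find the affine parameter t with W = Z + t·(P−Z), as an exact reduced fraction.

Set T = (0, 0), M = (1, 0), S = (0, 1); any affine frame gives the same invariant.
1. Z lies on line TS with TZ:ZS = 3:4 ⇒ Z = (0, 3/7)
2. P is the centroid of triangle TSM ⇒ P = (1/3, 1/3)
through T parallel to PS: direction (-1/3, 2/3); meets ZP at W = (-1/4, 1/2)
W = Z + t·(P−Z) with t = -3/4

t = -3/4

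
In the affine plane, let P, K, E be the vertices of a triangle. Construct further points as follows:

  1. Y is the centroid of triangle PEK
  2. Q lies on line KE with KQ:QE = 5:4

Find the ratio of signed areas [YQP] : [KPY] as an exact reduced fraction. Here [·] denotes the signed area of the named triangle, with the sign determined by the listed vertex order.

[YQP]:[KPY] = -1/9

Assign P = (0, 0), K = (1, 0), E = (0, 1) — the answer is frame-independent, so this choice is without loss of generality.
1. Y is the centroid of triangle PEK ⇒ Y = (1/3, 1/3)
2. Q lies on line KE with KQ:QE = 5:4 ⇒ Q = (4/9, 5/9)
2·[YQP] = 1/27, 2·[KPY] = -1/3
[YQP]:[KPY] = 1/27:-1/3 = -1/9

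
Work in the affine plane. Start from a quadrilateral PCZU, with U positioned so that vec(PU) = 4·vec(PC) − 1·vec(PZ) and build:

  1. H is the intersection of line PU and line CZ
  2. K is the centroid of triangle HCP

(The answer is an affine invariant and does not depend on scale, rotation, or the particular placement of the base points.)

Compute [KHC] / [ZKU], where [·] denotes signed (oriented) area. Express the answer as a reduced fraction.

[KHC]:[ZKU] = 1/26

Work in coordinates with P = (0, 0), C = (1, 0), Z = (0, 1), U = (4, -1).
1. H is the intersection of line PU and line CZ ⇒ H = (4/3, -1/3)
2. K is the centroid of triangle HCP ⇒ K = (7/9, -1/9)
2·[KHC] = 1/9, 2·[ZKU] = 26/9
[KHC]:[ZKU] = 1/9:26/9 = 1/26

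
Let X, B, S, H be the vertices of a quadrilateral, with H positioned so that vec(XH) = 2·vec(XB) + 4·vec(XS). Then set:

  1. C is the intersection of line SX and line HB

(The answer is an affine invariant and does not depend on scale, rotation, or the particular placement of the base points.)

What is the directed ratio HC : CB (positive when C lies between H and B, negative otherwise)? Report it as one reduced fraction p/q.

HC:CB = -2

Choose coordinates X = (0, 0), B = (1, 0), S = (0, 1), H = (2, 4).
1. C is the intersection of line SX and line HB ⇒ C = (0, -4)
C = H + t·(B−H) with t = 2, so HC:CB = t:(1−t) = 2:-1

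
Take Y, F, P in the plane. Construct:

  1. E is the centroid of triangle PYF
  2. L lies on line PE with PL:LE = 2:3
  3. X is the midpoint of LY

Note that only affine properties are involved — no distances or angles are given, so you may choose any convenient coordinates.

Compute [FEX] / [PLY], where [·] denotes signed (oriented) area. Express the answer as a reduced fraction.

Choose coordinates Y = (0, 0), F = (1, 0), P = (0, 1).
1. E is the centroid of triangle PYF ⇒ E = (1/3, 1/3)
2. L lies on line PE with PL:LE = 2:3 ⇒ L = (2/15, 11/15)
3. X is the midpoint of LY ⇒ X = (1/15, 11/30)
2·[FEX] = 1/15, 2·[PLY] = -2/15
[FEX]:[PLY] = 1/15:-2/15 = -1/2

[FEX]:[PLY] = -1/2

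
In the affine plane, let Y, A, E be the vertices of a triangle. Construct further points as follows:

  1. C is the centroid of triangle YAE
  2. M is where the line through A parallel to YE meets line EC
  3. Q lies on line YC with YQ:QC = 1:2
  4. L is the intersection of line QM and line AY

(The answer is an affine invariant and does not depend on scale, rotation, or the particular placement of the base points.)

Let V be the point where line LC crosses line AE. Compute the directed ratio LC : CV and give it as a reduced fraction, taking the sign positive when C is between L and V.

Work in coordinates with Y = (0, 0), A = (1, 0), E = (0, 1).
1. C is the centroid of triangle YAE ⇒ C = (1/3, 1/3)
2. M is where the line through A parallel to YE meets line EC ⇒ M = (1, -1)
3. Q lies on line YC with YQ:QC = 1:2 ⇒ Q = (1/9, 1/9)
4. L is the intersection of line QM and line AY ⇒ L = (1/5, 0)
line LC meets AE at V = (3/7, 4/7)
C = L + t·(V−L) with t = 7/12, so LC:CV = 7/12:5/12

LC:CV = 7/5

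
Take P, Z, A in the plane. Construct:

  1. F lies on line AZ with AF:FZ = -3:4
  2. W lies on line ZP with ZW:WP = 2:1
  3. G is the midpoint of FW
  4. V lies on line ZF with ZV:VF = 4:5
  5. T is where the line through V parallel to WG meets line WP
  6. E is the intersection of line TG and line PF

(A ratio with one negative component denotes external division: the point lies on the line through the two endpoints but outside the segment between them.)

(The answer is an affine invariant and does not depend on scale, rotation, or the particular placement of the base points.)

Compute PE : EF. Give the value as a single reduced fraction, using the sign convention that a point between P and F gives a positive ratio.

PE:EF = 19/10

Work in coordinates with P = (0, 0), Z = (1, 0), A = (0, 1).
1. F lies on line AZ with AF:FZ = -3:4 ⇒ F = (-3, 4)
2. W lies on line ZP with ZW:WP = 2:1 ⇒ W = (1/3, 0)
3. G is the midpoint of FW ⇒ G = (-4/3, 2)
4. V lies on line ZF with ZV:VF = 4:5 ⇒ V = (-7/9, 16/9)
5. T is where the line through V parallel to WG meets line WP ⇒ T = (19/27, 0)
6. E is the intersection of line TG and line PF ⇒ E = (-57/29, 76/29)
E = P + t·(F−P) with t = 19/29, so PE:EF = t:(1−t) = 19/29:10/29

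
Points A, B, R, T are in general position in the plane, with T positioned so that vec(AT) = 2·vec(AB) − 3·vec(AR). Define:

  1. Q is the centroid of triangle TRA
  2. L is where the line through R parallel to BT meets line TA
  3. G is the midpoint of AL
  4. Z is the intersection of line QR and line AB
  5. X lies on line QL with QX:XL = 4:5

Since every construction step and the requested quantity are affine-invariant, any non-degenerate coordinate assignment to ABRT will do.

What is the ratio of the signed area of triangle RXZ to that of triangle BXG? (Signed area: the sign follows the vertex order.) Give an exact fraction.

[RXZ]:[BXG] = -48/305

Assign A = (0, 0), B = (1, 0), R = (0, 1), T = (2, -3) — the answer is frame-independent, so this choice is without loss of generality.
1. Q is the centroid of triangle TRA ⇒ Q = (2/3, -2/3)
2. L is where the line through R parallel to BT meets line TA ⇒ L = (2/3, -1)
3. G is the midpoint of AL ⇒ G = (1/3, -1/2)
4. Z is the intersection of line QR and line AB ⇒ Z = (2/5, 0)
5. X lies on line QL with QX:XL = 4:5 ⇒ X = (2/3, -22/27)
2·[RXZ] = 8/135, 2·[BXG] = -61/162
[RXZ]:[BXG] = 8/135:-61/162 = -48/305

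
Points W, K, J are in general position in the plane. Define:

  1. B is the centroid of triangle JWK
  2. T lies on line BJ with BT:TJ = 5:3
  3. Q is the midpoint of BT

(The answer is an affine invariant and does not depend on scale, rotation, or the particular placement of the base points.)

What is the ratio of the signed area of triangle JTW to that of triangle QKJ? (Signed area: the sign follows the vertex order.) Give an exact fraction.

[JTW]:[QKJ] = -6/11

Work in coordinates with W = (0, 0), K = (1, 0), J = (0, 1).
1. B is the centroid of triangle JWK ⇒ B = (1/3, 1/3)
2. T lies on line BJ with BT:TJ = 5:3 ⇒ T = (1/8, 3/4)
3. Q is the midpoint of BT ⇒ Q = (11/48, 13/24)
2·[JTW] = -1/8, 2·[QKJ] = 11/48
[JTW]:[QKJ] = -1/8:11/48 = -6/11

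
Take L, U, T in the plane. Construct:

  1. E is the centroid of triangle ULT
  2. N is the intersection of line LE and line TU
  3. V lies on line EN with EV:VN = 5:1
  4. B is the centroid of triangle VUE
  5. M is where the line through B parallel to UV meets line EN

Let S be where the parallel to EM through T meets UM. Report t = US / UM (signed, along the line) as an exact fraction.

t = 2

Set L = (0, 0), U = (1, 0), T = (0, 1); any affine frame gives the same invariant.
1. E is the centroid of triangle ULT ⇒ E = (1/3, 1/3)
2. N is the intersection of line LE and line TU ⇒ N = (1/2, 1/2)
3. V lies on line EN with EV:VN = 5:1 ⇒ V = (17/36, 17/36)
4. B is the centroid of triangle VUE ⇒ B = (65/108, 29/108)
5. M is where the line through B parallel to UV meets line EN ⇒ M = (23/54, 23/54)
through T parallel to EM: direction (5/54, 5/54); meets UM at S = (-4/27, 23/27)
S = U + t·(M−U) with t = 2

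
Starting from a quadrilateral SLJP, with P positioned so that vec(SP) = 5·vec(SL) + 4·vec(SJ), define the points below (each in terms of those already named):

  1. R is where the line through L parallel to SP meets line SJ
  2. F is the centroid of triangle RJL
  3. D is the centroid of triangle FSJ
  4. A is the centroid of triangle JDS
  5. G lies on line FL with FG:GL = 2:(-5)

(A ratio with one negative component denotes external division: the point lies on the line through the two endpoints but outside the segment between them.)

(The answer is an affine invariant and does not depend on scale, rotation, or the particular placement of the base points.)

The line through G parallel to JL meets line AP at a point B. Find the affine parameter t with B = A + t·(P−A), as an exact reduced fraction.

Work in coordinates with S = (0, 0), L = (1, 0), J = (0, 1), P = (5, 4).
1. R is where the line through L parallel to SP meets line SJ ⇒ R = (0, -4/5)
2. F is the centroid of triangle RJL ⇒ F = (1/3, 1/15)
3. D is the centroid of triangle FSJ ⇒ D = (1/9, 16/45)
4. A is the centroid of triangle JDS ⇒ A = (1/27, 61/135)
5. G lies on line FL with FG:GL = 2:(-5) ⇒ G = (-1/9, 1/9)
through G parallel to JL: direction (1, -1); meets AP at B = (-95/383, 95/383)
B = A + t·(P−A) with t = -22/383

t = -22/383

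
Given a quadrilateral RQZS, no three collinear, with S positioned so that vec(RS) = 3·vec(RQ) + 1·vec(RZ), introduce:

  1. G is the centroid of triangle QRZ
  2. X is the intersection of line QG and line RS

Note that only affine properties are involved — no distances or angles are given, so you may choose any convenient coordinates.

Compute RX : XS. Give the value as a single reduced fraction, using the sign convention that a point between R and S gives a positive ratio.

RX:XS = 1/4

Work in coordinates with R = (0, 0), Q = (1, 0), Z = (0, 1), S = (3, 1).
1. G is the centroid of triangle QRZ ⇒ G = (1/3, 1/3)
2. X is the intersection of line QG and line RS ⇒ X = (3/5, 1/5)
X = R + t·(S−R) with t = 1/5, so RX:XS = t:(1−t) = 1/5:4/5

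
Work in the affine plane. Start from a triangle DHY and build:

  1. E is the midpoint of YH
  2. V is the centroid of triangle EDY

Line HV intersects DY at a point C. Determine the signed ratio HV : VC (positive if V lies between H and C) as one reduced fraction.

HV:VC = 5

Set D = (0, 0), H = (1, 0), Y = (0, 1); any affine frame gives the same invariant.
1. E is the midpoint of YH ⇒ E = (1/2, 1/2)
2. V is the centroid of triangle EDY ⇒ V = (1/6, 1/2)
line HV meets DY at C = (0, 3/5)
V = H + t·(C−H) with t = 5/6, so HV:VC = 5/6:1/6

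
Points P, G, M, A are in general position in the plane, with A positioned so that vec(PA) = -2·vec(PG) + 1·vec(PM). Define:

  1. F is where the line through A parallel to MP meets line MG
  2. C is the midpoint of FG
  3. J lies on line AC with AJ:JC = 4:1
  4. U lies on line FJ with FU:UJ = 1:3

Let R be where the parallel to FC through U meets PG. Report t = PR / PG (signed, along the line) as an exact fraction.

t = 9/10

Work in coordinates with P = (0, 0), G = (1, 0), M = (0, 1), A = (-2, 1).
1. F is where the line through A parallel to MP meets line MG ⇒ F = (-2, 3)
2. C is the midpoint of FG ⇒ C = (-1/2, 3/2)
3. J lies on line AC with AJ:JC = 4:1 ⇒ J = (-4/5, 7/5)
4. U lies on line FJ with FU:UJ = 1:3 ⇒ U = (-17/10, 13/5)
through U parallel to FC: direction (3/2, -3/2); meets PG at R = (9/10, 0)
R = P + t·(G−P) with t = 9/10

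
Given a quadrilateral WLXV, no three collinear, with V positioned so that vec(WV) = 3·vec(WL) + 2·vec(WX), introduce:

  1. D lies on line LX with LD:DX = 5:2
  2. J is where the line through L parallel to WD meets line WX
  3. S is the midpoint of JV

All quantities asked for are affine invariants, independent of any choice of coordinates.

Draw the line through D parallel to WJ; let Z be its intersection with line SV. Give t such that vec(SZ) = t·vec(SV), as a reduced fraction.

Set W = (0, 0), L = (1, 0), X = (0, 1), V = (3, 2); any affine frame gives the same invariant.
1. D lies on line LX with LD:DX = 5:2 ⇒ D = (2/7, 5/7)
2. J is where the line through L parallel to WD meets line WX ⇒ J = (0, -5/2)
3. S is the midpoint of JV ⇒ S = (3/2, -1/4)
through D parallel to WJ: direction (0, -5/2); meets SV at Z = (2/7, -29/14)
Z = S + t·(V−S) with t = -17/21

t = -17/21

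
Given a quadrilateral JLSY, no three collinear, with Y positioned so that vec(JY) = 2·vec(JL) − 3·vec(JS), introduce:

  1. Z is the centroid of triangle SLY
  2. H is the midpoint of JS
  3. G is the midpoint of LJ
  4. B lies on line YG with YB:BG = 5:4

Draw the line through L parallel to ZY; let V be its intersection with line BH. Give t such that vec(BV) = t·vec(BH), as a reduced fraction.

t = -17/16

Choose coordinates J = (0, 0), L = (1, 0), S = (0, 1), Y = (2, -3).
1. Z is the centroid of triangle SLY ⇒ Z = (1, -2/3)
2. H is the midpoint of JS ⇒ H = (0, 1/2)
3. G is the midpoint of LJ ⇒ G = (1/2, 0)
4. B lies on line YG with YB:BG = 5:4 ⇒ B = (7/6, -4/3)
through L parallel to ZY: direction (1, -7/3); meets BH at V = (77/32, -105/32)
V = B + t·(H−B) with t = -17/16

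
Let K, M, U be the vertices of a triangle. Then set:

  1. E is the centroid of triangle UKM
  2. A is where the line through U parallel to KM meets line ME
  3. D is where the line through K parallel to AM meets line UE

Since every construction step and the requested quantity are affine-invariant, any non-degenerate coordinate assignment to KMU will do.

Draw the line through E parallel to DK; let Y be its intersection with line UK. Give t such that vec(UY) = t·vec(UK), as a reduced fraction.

t = 1/2

Choose coordinates K = (0, 0), M = (1, 0), U = (0, 1).
1. E is the centroid of triangle UKM ⇒ E = (1/3, 1/3)
2. A is where the line through U parallel to KM meets line ME ⇒ A = (-1, 1)
3. D is where the line through K parallel to AM meets line UE ⇒ D = (2/3, -1/3)
through E parallel to DK: direction (-2/3, 1/3); meets UK at Y = (0, 1/2)
Y = U + t·(K−U) with t = 1/2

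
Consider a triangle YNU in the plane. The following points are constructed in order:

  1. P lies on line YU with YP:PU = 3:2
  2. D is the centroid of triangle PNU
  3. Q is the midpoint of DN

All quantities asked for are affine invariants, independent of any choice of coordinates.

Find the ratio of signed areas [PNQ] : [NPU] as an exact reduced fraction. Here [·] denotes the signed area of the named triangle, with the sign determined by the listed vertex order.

Work in coordinates with Y = (0, 0), N = (1, 0), U = (0, 1).
1. P lies on line YU with YP:PU = 3:2 ⇒ P = (0, 3/5)
2. D is the centroid of triangle PNU ⇒ D = (1/3, 8/15)
3. Q is the midpoint of DN ⇒ Q = (2/3, 4/15)
2·[PNQ] = 1/15, 2·[NPU] = -2/5
[PNQ]:[NPU] = 1/15:-2/5 = -1/6

[PNQ]:[NPU] = -1/6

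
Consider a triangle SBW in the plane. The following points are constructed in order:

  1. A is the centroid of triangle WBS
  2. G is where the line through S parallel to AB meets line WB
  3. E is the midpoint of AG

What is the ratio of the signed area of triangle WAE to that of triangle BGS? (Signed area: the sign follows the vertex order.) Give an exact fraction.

Assign S = (0, 0), B = (1, 0), W = (0, 1) — the answer is frame-independent, so this choice is without loss of generality.
1. A is the centroid of triangle WBS ⇒ A = (1/3, 1/3)
2. G is where the line through S parallel to AB meets line WB ⇒ G = (2, -1)
3. E is the midpoint of AG ⇒ E = (7/6, -1/3)
2·[WAE] = 1/3, 2·[BGS] = -1
[WAE]:[BGS] = 1/3:-1 = -1/3

[WAE]:[BGS] = -1/3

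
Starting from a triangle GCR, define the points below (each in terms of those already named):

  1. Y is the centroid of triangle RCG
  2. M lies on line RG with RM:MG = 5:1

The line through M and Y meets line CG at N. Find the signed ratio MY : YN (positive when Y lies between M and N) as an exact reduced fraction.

MY:YN = -1/2

Set G = (0, 0), C = (1, 0), R = (0, 1); any affine frame gives the same invariant.
1. Y is the centroid of triangle RCG ⇒ Y = (1/3, 1/3)
2. M lies on line RG with RM:MG = 5:1 ⇒ M = (0, 1/6)
line MY meets CG at N = (-1/3, 0)
Y = M + t·(N−M) with t = -1, so MY:YN = -1:2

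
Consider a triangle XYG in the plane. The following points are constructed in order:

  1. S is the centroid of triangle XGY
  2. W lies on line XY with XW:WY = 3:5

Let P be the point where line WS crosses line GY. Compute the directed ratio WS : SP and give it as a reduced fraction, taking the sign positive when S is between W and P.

Choose coordinates X = (0, 0), Y = (1, 0), G = (0, 1).
1. S is the centroid of triangle XGY ⇒ S = (1/3, 1/3)
2. W lies on line XY with XW:WY = 3:5 ⇒ W = (3/8, 0)
line WS meets GY at P = (2/7, 5/7)
S = W + t·(P−W) with t = 7/15, so WS:SP = 7/15:8/15

WS:SP = 7/8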